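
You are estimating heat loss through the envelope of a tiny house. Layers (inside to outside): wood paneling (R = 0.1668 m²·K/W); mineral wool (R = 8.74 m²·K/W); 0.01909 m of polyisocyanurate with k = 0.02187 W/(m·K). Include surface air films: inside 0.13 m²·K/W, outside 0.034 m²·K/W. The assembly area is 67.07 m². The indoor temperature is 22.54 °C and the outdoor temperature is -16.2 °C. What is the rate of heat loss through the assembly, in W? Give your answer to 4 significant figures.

0.01909/0.02187 = 0.87289
R_total = 0.13 + 0.1668 + 8.74 + 0.87289 + 0.034 = 9.9437 m²·K/W
Q = A·ΔT/R = 67.07 × (22.54 − (-16.2)) / 9.9437 = 261.3 W

261.3 W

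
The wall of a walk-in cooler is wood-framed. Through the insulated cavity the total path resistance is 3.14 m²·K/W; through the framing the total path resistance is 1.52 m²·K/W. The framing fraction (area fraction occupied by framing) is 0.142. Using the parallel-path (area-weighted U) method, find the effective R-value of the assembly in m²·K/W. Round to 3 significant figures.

2.73 m²·K/W

U_eff = 0.858/3.14 + 0.142/1.52 = 0.2732 + 0.09342 = 0.3667
R_eff = 1/U_eff = 2.727 m²·K/W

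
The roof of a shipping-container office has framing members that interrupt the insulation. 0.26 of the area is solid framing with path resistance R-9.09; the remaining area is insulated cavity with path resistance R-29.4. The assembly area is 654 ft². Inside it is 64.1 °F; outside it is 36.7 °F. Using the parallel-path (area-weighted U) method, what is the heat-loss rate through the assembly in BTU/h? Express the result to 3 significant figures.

U_eff = 0.74/29.4 + 0.26/9.09 = 0.02517 + 0.0286 = 0.05377
R_eff = 1/U_eff = 18.6 ft²·°F·h/BTU
Q = 654 × (64.1 − 36.7) / 18.6 = 963.6 BTU/h

964 BTU/h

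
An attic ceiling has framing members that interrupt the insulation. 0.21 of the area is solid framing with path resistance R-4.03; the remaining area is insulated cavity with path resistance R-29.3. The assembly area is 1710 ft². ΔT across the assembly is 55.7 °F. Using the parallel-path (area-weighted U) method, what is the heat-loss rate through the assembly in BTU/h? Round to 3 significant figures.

7530 BTU/h

U_eff = 0.79/29.3 + 0.21/4.03 = 0.02696 + 0.05211 = 0.07907
R_eff = 1/U_eff = 12.65 ft²·°F·h/BTU
Q = 1710 × 55.7 / 12.65 = 7531 BTU/h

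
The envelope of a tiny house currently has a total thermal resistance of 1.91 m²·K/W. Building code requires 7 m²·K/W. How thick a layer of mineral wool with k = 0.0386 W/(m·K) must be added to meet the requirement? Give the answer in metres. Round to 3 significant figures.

0.196 m

ΔR = 7 − 1.91 = 5.09 m²·K/W
L = ΔR × k = 5.09 × 0.0386 = 0.1965 m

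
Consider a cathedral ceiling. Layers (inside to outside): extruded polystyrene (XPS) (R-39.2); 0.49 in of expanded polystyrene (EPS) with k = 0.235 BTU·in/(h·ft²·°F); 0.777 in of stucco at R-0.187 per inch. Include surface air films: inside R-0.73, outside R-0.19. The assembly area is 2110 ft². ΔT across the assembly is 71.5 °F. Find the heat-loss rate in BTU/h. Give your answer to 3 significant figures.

0.49/0.235 = 2.085
0.777 × 0.187 = 0.1453
R_total = 0.73 + 39.2 + 2.085 + 0.1453 + 0.19 = 42.35 ft²·°F·h/BTU
Q = A·ΔT/R = 2110 × 71.5 / 42.35 = 3562 BTU/h

3560 BTU/h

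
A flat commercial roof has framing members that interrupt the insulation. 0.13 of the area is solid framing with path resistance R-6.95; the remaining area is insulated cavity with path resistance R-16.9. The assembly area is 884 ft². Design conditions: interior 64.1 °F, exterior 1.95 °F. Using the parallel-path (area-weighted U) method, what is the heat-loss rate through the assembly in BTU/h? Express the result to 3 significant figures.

U_eff = 0.87/16.9 + 0.13/6.95 = 0.05148 + 0.01871 = 0.07018
R_eff = 1/U_eff = 14.25 ft²·°F·h/BTU
Q = 884 × (64.1 − 1.95) / 14.25 = 3856 BTU/h

3860 BTU/h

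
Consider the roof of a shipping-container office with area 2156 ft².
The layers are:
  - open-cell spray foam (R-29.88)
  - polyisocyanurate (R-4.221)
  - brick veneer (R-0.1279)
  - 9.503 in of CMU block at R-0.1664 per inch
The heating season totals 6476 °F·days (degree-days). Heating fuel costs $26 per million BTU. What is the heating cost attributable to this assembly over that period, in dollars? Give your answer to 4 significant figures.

243.3 dollars

9.503 × 0.1664 = 1.5813
R_total = 29.88 + 4.221 + 0.1279 + 1.5813 = 35.81 ft²·°F·h/BTU
E = A × HDD × 24 / R = 2156 × 6476 × 24 / 35.81 = 9357500 BTU
Cost = 9357500/10⁶ × 26 = $243.3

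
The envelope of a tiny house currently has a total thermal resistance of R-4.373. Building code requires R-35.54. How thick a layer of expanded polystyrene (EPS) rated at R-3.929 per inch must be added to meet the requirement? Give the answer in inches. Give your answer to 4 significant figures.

7.933 in

ΔR = 35.54 − 4.373 = 31.167 ft²·°F·h/BTU
L = ΔR / (R/in) = 31.167/3.929 = 7.9326 in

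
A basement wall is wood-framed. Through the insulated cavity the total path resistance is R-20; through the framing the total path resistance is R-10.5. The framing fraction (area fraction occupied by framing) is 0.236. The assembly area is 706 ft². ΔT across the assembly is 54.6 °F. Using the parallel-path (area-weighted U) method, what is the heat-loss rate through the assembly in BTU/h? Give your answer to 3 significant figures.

2340 BTU/h

U_eff = 0.764/20 + 0.236/10.5 = 0.0382 + 0.02248 = 0.06068
R_eff = 1/U_eff = 16.48 ft²·°F·h/BTU
Q = 706 × 54.6 / 16.48 = 2339 BTU/h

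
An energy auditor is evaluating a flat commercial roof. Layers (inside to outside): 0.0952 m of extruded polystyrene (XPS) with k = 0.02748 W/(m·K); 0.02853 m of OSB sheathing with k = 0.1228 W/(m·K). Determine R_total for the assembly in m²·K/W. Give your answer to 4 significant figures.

3.697 m²·K/W

0.0952/0.02748 = 3.4643
0.02853/0.1228 = 0.23233
R_total = 3.4643 + 0.23233 = 3.6967 m²·K/W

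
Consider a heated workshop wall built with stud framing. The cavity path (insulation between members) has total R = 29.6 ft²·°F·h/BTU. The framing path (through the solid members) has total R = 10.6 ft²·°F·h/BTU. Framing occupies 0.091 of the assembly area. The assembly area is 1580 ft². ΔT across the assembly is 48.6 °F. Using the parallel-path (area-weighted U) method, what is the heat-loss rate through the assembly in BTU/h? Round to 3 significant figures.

3020 BTU/h

U_eff = 0.909/29.6 + 0.091/10.6 = 0.03071 + 0.008585 = 0.03929
R_eff = 1/U_eff = 25.45 ft²·°F·h/BTU
Q = 1580 × 48.6 / 25.45 = 3017 BTU/h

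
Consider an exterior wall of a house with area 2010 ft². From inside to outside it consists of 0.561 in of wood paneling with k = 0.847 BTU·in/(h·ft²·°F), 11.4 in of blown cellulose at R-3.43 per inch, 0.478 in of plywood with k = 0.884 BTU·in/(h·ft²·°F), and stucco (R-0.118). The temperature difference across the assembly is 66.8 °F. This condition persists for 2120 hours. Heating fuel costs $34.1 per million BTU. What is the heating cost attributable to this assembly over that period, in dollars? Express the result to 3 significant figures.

0.561/0.847 = 0.6623
11.4 × 3.43 = 39.1
0.478/0.884 = 0.5407
R_total = 0.6623 + 39.1 + 0.5407 + 0.118 = 40.42 ft²·°F·h/BTU
Q = 2010 × 66.8 / 40.42 = 3322 BTU/h
E = 3322 × 2120 = 7042000 BTU
Cost = 7042000/10⁶ × 34.1 = $240.1

240 dollars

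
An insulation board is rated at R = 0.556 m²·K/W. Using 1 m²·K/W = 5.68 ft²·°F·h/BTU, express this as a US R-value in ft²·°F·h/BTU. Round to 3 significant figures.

R_US = 0.556 × 5.68 = 3.158

3.16 ft²·°F·h/BTU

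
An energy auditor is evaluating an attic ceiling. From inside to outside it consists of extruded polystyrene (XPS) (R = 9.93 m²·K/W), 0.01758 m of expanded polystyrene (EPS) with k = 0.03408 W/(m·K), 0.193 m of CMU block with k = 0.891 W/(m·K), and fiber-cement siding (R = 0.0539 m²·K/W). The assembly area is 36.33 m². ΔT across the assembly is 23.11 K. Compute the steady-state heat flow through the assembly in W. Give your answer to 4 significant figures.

78.35 W

0.01758/0.03408 = 0.51585
0.193/0.891 = 0.21661
R_total = 9.93 + 0.51585 + 0.21661 + 0.0539 = 10.716 m²·K/W
Q = A·ΔT/R = 36.33 × 23.11 / 10.716 = 78.346 W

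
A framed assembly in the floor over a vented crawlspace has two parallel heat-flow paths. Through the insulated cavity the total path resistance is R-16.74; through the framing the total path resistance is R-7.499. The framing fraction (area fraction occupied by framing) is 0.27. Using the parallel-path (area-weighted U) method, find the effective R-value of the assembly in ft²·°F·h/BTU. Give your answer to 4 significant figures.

12.56 ft²·°F·h/BTU

U_eff = 0.73/16.74 + 0.27/7.499 = 0.043608 + 0.036005 = 0.079613
R_eff = 1/U_eff = 12.561 ft²·°F·h/BTU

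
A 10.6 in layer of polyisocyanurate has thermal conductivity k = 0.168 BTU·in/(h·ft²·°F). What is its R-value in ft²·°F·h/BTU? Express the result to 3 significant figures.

R = L/k = 10.6/0.168 = 63.1 ft²·°F·h/BTU

63.1 ft²·°F·h/BTU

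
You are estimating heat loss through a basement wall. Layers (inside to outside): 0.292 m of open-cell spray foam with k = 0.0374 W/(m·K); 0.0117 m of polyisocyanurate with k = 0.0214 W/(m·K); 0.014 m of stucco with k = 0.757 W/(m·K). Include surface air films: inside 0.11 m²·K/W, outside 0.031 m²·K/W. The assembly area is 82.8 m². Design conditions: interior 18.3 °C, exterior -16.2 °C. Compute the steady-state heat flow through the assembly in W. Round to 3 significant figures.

336 W

0.292/0.0374 = 7.807
0.0117/0.0214 = 0.5467
0.014/0.757 = 0.01849
R_total = 0.11 + 7.807 + 0.5467 + 0.01849 + 0.031 = 8.514 m²·K/W
Q = A·ΔT/R = 82.8 × (18.3 − (-16.2)) / 8.514 = 335.5 W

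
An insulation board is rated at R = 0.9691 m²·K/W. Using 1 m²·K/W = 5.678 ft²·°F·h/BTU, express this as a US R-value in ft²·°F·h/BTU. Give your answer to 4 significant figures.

5.503 ft²·°F·h/BTU

R_US = 0.9691 × 5.678 = 5.5025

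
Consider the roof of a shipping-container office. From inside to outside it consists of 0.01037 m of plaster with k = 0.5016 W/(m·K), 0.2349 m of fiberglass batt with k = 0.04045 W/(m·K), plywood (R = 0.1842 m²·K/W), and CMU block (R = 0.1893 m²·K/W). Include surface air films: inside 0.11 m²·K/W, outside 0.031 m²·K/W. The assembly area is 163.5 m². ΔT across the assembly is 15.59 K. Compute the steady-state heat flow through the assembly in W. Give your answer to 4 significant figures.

0.01037/0.5016 = 0.020674
0.2349/0.04045 = 5.8072
R_total = 0.11 + 0.020674 + 5.8072 + 0.1842 + 0.1893 + 0.031 = 6.3423 m²·K/W
Q = A·ΔT/R = 163.5 × 15.59 / 6.3423 = 401.9 W

401.9 W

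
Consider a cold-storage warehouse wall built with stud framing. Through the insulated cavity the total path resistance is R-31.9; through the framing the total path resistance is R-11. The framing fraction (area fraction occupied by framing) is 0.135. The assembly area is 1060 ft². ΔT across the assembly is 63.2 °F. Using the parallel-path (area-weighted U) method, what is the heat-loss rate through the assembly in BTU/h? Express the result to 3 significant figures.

2640 BTU/h

U_eff = 0.865/31.9 + 0.135/11 = 0.02712 + 0.01227 = 0.03939
R_eff = 1/U_eff = 25.39 ft²·°F·h/BTU
Q = 1060 × 63.2 / 25.39 = 2639 BTU/h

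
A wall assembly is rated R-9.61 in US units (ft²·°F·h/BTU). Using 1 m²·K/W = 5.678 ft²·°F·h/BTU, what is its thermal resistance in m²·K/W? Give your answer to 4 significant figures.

1.692 m²·K/W

R_SI = 9.61/5.678 = 1.6925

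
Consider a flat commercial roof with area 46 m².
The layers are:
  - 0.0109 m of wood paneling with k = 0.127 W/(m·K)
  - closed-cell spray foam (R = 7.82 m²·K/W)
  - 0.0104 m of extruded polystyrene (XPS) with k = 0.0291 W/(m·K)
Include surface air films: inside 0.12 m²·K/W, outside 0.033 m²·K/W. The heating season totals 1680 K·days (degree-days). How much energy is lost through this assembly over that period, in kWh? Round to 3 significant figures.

220 kWh

0.0109/0.127 = 0.08583
0.0104/0.0291 = 0.3574
R_total = 0.12 + 0.08583 + 7.82 + 0.3574 + 0.033 = 8.416 m²·K/W
E = A × HDD × 24 / R / 1000 = 46 × 1680 × 24 / 8.416 / 1000 = 220.4 kWh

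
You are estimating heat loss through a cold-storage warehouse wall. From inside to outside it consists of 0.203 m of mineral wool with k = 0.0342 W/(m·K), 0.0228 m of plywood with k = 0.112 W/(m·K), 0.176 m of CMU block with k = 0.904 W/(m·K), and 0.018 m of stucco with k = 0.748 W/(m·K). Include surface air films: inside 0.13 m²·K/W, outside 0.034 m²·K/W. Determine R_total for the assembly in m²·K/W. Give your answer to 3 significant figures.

6.52 m²·K/W

0.203/0.0342 = 5.936
0.0228/0.112 = 0.2036
0.176/0.904 = 0.1947
0.018/0.748 = 0.02406
R_total = 0.13 + 5.936 + 0.2036 + 0.1947 + 0.02406 + 0.034 = 6.522 m²·K/W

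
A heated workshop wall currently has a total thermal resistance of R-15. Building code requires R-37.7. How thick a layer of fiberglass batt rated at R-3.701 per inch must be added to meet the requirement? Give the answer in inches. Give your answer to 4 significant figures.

6.133 in

ΔR = 37.7 − 15 = 22.7 ft²·°F·h/BTU
L = ΔR / (R/in) = 22.7/3.701 = 6.1335 in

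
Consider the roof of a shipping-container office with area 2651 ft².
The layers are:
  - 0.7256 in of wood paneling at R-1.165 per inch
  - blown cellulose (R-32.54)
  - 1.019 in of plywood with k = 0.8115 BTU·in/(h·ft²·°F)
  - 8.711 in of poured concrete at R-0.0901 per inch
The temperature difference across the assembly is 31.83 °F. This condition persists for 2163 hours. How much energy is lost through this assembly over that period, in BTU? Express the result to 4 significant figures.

5152000 BTU

0.7256 × 1.165 = 0.84532
1.019/0.8115 = 1.2557
8.711 × 0.0901 = 0.78486
R_total = 0.84532 + 32.54 + 1.2557 + 0.78486 = 35.426 ft²·°F·h/BTU
Q = 2651 × 31.83 / 35.426 = 2381.9 BTU/h
E = 2381.9 × 2163 = 5152100 BTU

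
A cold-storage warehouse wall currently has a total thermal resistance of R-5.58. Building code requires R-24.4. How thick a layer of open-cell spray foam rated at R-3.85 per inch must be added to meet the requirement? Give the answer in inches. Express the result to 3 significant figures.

ΔR = 24.4 − 5.58 = 18.82 ft²·°F·h/BTU
L = ΔR / (R/in) = 18.82/3.85 = 4.888 in

4.89 in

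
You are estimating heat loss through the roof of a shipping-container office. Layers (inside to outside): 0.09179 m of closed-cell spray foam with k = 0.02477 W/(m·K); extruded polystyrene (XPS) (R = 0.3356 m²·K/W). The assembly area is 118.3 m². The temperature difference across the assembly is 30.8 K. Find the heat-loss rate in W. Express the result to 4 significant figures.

901.6 W

0.09179/0.02477 = 3.7057
R_total = 3.7057 + 0.3356 = 4.0413 m²·K/W
Q = A·ΔT/R = 118.3 × 30.8 / 4.0413 = 901.6 W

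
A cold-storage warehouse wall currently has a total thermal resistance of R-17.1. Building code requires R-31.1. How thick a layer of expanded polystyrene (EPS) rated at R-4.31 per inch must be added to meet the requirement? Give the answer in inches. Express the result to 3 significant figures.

ΔR = 31.1 − 17.1 = 14 ft²·°F·h/BTU
L = ΔR / (R/in) = 14/4.31 = 3.248 in

3.25 in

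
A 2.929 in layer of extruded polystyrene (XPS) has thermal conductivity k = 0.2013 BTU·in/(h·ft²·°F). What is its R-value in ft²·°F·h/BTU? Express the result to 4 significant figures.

14.55 ft²·°F·h/BTU

R = L/k = 2.929/0.2013 = 14.55 ft²·°F·h/BTU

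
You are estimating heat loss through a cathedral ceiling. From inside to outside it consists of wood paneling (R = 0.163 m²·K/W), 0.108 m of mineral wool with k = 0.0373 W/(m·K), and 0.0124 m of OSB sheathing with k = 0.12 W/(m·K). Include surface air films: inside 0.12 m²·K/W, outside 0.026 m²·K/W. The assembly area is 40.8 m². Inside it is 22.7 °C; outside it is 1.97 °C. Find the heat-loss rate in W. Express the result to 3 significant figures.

256 W

0.108/0.0373 = 2.895
0.0124/0.12 = 0.1033
R_total = 0.12 + 0.163 + 2.895 + 0.1033 + 0.026 = 3.308 m²·K/W
Q = A·ΔT/R = 40.8 × (22.7 − 1.97) / 3.308 = 255.7 W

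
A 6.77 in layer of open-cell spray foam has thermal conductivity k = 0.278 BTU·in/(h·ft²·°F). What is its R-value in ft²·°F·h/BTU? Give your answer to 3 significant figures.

R = L/k = 6.77/0.278 = 24.35 ft²·°F·h/BTU

24.4 ft²·°F·h/BTU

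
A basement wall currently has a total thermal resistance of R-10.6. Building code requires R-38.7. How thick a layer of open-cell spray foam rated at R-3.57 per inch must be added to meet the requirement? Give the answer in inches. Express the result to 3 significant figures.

ΔR = 38.7 − 10.6 = 28.1 ft²·°F·h/BTU
L = ΔR / (R/in) = 28.1/3.57 = 7.871 in

7.87 in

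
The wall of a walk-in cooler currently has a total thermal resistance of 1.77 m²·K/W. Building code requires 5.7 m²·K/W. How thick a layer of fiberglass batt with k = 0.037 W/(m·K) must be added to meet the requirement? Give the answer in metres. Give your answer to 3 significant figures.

ΔR = 5.7 − 1.77 = 3.93 m²·K/W
L = ΔR × k = 3.93 × 0.037 = 0.1454 m

0.145 m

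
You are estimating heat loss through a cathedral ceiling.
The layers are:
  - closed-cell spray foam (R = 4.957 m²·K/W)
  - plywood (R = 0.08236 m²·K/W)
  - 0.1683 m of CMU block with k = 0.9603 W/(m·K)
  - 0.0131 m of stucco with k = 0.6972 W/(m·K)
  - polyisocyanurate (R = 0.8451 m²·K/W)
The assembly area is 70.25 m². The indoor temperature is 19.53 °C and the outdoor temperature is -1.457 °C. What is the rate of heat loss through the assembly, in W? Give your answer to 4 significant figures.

0.1683/0.9603 = 0.17526
0.0131/0.6972 = 0.018789
R_total = 4.957 + 0.08236 + 0.17526 + 0.018789 + 0.8451 = 6.0785 m²·K/W
Q = A·ΔT/R = 70.25 × (19.53 − (-1.457)) / 6.0785 = 242.55 W

242.5 W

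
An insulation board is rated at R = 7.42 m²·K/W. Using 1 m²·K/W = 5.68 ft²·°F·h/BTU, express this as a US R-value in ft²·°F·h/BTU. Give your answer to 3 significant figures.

R_US = 7.42 × 5.68 = 42.15

42.1 ft²·°F·h/BTU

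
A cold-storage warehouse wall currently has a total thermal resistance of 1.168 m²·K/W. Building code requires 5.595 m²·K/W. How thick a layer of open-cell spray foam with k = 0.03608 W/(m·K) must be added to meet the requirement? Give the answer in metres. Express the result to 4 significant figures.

0.1597 m

ΔR = 5.595 − 1.168 = 4.427 m²·K/W
L = ΔR × k = 4.427 × 0.03608 = 0.15973 m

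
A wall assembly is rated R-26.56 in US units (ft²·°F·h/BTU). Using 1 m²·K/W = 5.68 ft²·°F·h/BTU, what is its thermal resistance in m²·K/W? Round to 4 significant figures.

4.676 m²·K/W

R_SI = 26.56/5.68 = 4.6761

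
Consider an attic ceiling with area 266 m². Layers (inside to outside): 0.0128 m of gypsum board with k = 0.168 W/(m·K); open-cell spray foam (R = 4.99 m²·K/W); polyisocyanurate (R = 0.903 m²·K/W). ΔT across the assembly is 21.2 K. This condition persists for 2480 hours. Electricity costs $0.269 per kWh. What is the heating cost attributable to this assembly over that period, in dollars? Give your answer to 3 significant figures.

0.0128/0.168 = 0.07619
R_total = 0.07619 + 4.99 + 0.903 = 5.969 m²·K/W
Q = 266 × 21.2 / 5.969 = 944.7 W
E = 944.7 W × 2480 h / 1000 = 2343 kWh
Cost = 2343 × 0.269 = $630.2

630 dollars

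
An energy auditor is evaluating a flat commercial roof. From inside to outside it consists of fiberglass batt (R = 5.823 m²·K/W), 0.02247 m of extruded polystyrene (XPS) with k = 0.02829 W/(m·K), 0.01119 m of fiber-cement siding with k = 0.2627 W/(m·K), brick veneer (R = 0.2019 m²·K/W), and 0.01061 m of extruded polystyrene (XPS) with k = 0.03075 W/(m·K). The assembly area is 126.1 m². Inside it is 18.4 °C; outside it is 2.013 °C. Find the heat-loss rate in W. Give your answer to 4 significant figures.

286.7 W

0.02247/0.02829 = 0.79427
0.01119/0.2627 = 0.042596
0.01061/0.03075 = 0.34504
R_total = 5.823 + 0.79427 + 0.042596 + 0.2019 + 0.34504 = 7.2068 m²·K/W
Q = A·ΔT/R = 126.1 × (18.4 − 2.013) / 7.2068 = 286.73 W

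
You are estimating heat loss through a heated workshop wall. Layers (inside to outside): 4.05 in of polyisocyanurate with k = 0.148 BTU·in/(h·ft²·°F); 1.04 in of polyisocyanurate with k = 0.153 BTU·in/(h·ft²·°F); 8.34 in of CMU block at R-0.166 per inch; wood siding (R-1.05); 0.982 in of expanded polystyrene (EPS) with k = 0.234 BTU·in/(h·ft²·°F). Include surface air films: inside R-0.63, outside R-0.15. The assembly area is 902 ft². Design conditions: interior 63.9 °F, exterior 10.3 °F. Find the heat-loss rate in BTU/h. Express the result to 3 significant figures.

4.05/0.148 = 27.36
1.04/0.153 = 6.797
8.34 × 0.166 = 1.384
0.982/0.234 = 4.197
R_total = 0.63 + 27.36 + 6.797 + 1.384 + 1.05 + 4.197 + 0.15 = 41.57 ft²·°F·h/BTU
Q = A·ΔT/R = 902 × (63.9 − 10.3) / 41.57 = 1163 BTU/h

1160 BTU/h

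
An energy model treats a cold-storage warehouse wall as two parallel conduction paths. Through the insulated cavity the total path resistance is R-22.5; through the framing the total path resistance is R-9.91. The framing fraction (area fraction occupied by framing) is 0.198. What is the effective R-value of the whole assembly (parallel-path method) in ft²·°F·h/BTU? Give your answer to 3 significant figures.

18.0 ft²·°F·h/BTU

U_eff = 0.802/22.5 + 0.198/9.91 = 0.03564 + 0.01998 = 0.05562
R_eff = 1/U_eff = 17.98 ft²·°F·h/BTU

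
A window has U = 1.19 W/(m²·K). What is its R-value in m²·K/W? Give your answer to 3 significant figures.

R = 1/U = 1/1.19 = 0.8403

0.840 m²·K/W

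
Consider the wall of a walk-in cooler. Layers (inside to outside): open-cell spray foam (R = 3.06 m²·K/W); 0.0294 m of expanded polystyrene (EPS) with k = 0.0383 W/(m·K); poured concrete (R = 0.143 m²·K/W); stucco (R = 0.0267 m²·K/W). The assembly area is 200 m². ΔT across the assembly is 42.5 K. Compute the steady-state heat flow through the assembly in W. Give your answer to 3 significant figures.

0.0294/0.0383 = 0.7676
R_total = 3.06 + 0.7676 + 0.143 + 0.0267 = 3.997 m²·K/W
Q = A·ΔT/R = 200 × 42.5 / 3.997 = 2126 W

2130 W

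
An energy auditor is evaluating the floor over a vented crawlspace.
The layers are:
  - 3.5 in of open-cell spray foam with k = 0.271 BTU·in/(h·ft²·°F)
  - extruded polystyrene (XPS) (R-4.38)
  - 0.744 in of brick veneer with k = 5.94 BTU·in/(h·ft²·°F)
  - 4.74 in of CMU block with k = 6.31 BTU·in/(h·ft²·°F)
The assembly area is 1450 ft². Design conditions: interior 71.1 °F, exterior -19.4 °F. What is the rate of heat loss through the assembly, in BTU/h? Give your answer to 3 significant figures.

3.5/0.271 = 12.92
0.744/5.94 = 0.1253
4.74/6.31 = 0.7512
R_total = 12.92 + 4.38 + 0.1253 + 0.7512 = 18.17 ft²·°F·h/BTU
Q = A·ΔT/R = 1450 × (71.1 − (-19.4)) / 18.17 = 7221 BTU/h

7220 BTU/h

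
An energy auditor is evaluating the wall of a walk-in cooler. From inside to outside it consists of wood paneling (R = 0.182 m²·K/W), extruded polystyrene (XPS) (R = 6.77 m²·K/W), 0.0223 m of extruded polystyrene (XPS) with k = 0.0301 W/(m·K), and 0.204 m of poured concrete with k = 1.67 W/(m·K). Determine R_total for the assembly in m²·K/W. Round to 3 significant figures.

7.82 m²·K/W

0.0223/0.0301 = 0.7409
0.204/1.67 = 0.1222
R_total = 0.182 + 6.77 + 0.7409 + 0.1222 = 7.815 m²·K/W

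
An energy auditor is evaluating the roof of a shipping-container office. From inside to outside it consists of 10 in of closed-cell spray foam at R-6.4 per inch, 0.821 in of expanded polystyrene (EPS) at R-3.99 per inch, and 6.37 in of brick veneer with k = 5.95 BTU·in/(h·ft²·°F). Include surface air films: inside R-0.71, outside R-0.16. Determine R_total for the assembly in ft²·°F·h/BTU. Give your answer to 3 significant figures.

69.2 ft²·°F·h/BTU

10 × 6.4 = 64
0.821 × 3.99 = 3.276
6.37/5.95 = 1.071
R_total = 0.71 + 64 + 3.276 + 1.071 + 0.16 = 69.22 ft²·°F·h/BTU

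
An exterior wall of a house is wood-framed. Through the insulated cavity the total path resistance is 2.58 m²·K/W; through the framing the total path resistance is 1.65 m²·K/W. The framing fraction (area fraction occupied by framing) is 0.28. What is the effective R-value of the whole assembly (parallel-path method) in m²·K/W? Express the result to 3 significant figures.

U_eff = 0.72/2.58 + 0.28/1.65 = 0.2791 + 0.1697 = 0.4488
R_eff = 1/U_eff = 2.228 m²·K/W

2.23 m²·K/W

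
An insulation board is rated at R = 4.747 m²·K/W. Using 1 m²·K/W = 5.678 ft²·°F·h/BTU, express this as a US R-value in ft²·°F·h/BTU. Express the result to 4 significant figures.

26.95 ft²·°F·h/BTU

R_US = 4.747 × 5.678 = 26.953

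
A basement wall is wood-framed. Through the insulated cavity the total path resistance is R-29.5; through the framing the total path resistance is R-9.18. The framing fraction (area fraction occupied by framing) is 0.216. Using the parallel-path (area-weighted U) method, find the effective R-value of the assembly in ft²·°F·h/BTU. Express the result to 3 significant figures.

20.0 ft²·°F·h/BTU

U_eff = 0.784/29.5 + 0.216/9.18 = 0.02658 + 0.02353 = 0.05011
R_eff = 1/U_eff = 19.96 ft²·°F·h/BTU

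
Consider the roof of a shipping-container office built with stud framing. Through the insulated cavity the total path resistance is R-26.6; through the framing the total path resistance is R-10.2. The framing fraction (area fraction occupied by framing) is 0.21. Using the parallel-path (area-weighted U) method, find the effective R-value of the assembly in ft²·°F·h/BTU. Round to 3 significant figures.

U_eff = 0.79/26.6 + 0.21/10.2 = 0.0297 + 0.02059 = 0.05029
R_eff = 1/U_eff = 19.89 ft²·°F·h/BTU

19.9 ft²·°F·h/BTU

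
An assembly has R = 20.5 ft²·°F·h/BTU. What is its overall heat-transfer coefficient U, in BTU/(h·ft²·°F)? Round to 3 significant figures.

0.0488 BTU/(h·ft²·°F)

U = 1/R = 1/20.5 = 0.04878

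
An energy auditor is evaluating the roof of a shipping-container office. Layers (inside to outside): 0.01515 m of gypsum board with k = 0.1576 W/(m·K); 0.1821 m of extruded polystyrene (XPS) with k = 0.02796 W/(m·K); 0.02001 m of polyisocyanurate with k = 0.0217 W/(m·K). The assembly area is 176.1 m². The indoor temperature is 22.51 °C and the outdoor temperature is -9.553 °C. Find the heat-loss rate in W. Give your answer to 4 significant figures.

749.7 W

0.01515/0.1576 = 0.096129
0.1821/0.02796 = 6.5129
0.02001/0.0217 = 0.92212
R_total = 0.096129 + 6.5129 + 0.92212 = 7.5311 m²·K/W
Q = A·ΔT/R = 176.1 × (22.51 − (-9.553)) / 7.5311 = 749.73 W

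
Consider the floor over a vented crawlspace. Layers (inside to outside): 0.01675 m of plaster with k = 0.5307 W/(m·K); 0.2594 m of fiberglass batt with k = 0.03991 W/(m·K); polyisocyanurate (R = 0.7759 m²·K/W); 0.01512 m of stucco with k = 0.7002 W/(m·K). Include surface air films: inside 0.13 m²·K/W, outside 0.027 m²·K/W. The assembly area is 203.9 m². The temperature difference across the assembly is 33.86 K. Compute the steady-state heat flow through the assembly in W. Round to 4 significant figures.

0.01675/0.5307 = 0.031562
0.2594/0.03991 = 6.4996
0.01512/0.7002 = 0.021594
R_total = 0.13 + 0.031562 + 6.4996 + 0.7759 + 0.021594 + 0.027 = 7.4857 m²·K/W
Q = A·ΔT/R = 203.9 × 33.86 / 7.4857 = 922.3 W

922.3 W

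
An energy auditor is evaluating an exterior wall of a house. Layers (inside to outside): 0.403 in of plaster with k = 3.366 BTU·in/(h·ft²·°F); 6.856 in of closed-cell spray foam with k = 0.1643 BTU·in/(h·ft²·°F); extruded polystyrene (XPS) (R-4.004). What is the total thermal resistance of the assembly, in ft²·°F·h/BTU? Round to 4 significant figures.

45.85 ft²·°F·h/BTU

0.403/3.366 = 0.11973
6.856/0.1643 = 41.729
R_total = 0.11973 + 41.729 + 4.004 = 45.852 ft²·°F·h/BTU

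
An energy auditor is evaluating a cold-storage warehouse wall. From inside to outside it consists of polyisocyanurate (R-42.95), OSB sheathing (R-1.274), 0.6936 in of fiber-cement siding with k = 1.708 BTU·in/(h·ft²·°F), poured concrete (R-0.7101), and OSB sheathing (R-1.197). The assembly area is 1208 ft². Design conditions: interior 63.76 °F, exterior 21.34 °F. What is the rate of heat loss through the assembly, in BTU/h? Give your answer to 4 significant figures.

1101 BTU/h

0.6936/1.708 = 0.40609
R_total = 42.95 + 1.274 + 0.40609 + 0.7101 + 1.197 = 46.537 ft²·°F·h/BTU
Q = A·ΔT/R = 1208 × (63.76 − 21.34) / 46.537 = 1101.1 BTU/h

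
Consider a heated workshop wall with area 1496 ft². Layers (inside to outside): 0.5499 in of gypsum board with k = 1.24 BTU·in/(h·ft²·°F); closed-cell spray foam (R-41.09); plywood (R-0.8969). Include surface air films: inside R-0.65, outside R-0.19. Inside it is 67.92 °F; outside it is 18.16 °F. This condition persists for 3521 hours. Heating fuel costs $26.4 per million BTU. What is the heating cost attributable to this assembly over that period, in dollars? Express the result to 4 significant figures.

0.5499/1.24 = 0.44347
R_total = 0.65 + 0.44347 + 41.09 + 0.8969 + 0.19 = 43.27 ft²·°F·h/BTU
Q = 1496 × (67.92 − 18.16) / 43.27 = 1720.4 BTU/h
E = 1720.4 × 3521 = 6057400 BTU
Cost = 6057400/10⁶ × 26.4 = $159.92

159.9 dollars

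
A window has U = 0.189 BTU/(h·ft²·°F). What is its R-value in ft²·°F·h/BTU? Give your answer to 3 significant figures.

5.29 ft²·°F·h/BTU

R = 1/U = 1/0.189 = 5.291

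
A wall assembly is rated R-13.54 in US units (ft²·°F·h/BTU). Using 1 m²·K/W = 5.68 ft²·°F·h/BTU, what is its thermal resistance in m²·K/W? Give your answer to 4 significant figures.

R_SI = 13.54/5.68 = 2.3838

2.384 m²·K/W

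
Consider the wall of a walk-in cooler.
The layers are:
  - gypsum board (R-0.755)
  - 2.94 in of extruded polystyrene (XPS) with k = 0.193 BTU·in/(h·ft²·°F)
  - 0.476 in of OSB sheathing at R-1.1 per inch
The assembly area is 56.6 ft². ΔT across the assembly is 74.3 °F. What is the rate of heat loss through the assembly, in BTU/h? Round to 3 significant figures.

255 BTU/h

2.94/0.193 = 15.23
0.476 × 1.1 = 0.5236
R_total = 0.755 + 15.23 + 0.5236 = 16.51 ft²·°F·h/BTU
Q = A·ΔT/R = 56.6 × 74.3 / 16.51 = 254.7 BTU/h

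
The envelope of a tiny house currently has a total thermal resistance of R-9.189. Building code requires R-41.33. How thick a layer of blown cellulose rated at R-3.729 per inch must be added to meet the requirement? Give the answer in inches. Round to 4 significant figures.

ΔR = 41.33 − 9.189 = 32.141 ft²·°F·h/BTU
L = ΔR / (R/in) = 32.141/3.729 = 8.6192 in

8.619 in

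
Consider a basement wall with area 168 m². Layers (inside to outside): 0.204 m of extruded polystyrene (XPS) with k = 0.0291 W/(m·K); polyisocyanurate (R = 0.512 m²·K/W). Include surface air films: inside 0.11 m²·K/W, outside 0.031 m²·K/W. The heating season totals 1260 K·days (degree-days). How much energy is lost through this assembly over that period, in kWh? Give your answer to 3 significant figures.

663 kWh

0.204/0.0291 = 7.01
R_total = 0.11 + 7.01 + 0.512 + 0.031 = 7.663 m²·K/W
E = A × HDD × 24 / R / 1000 = 168 × 1260 × 24 / 7.663 / 1000 = 662.9 kWh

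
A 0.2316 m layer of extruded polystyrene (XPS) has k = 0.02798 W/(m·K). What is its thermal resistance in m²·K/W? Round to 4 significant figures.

R = L/k = 0.2316/0.02798 = 8.2773 m²·K/W

8.277 m²·K/W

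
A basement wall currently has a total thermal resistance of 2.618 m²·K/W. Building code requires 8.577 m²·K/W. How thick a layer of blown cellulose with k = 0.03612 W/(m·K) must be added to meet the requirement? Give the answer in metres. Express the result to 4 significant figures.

ΔR = 8.577 − 2.618 = 5.959 m²·K/W
L = ΔR × k = 5.959 × 0.03612 = 0.21524 m

0.2152 m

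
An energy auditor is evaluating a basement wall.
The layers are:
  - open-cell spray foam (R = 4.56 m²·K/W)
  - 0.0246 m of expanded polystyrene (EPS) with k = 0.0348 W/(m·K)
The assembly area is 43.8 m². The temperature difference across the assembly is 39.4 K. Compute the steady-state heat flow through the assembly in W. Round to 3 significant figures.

328 W

0.0246/0.0348 = 0.7069
R_total = 4.56 + 0.7069 = 5.267 m²·K/W
Q = A·ΔT/R = 43.8 × 39.4 / 5.267 = 327.7 W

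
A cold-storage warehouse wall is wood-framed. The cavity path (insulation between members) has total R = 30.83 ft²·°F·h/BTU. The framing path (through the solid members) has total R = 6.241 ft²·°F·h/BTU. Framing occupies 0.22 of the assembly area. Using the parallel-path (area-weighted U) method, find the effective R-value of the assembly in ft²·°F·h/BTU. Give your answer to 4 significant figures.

U_eff = 0.78/30.83 + 0.22/6.241 = 0.0253 + 0.035251 = 0.060551
R_eff = 1/U_eff = 16.515 ft²·°F·h/BTU

16.52 ft²·°F·h/BTU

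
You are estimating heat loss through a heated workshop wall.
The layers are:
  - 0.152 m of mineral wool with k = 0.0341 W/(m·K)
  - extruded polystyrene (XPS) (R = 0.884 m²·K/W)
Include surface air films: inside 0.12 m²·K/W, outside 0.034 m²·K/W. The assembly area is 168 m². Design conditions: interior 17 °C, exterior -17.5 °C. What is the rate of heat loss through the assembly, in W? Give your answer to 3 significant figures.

1050 W

0.152/0.0341 = 4.457
R_total = 0.12 + 4.457 + 0.884 + 0.034 = 5.495 m²·K/W
Q = A·ΔT/R = 168 × (17 − (-17.5)) / 5.495 = 1055 W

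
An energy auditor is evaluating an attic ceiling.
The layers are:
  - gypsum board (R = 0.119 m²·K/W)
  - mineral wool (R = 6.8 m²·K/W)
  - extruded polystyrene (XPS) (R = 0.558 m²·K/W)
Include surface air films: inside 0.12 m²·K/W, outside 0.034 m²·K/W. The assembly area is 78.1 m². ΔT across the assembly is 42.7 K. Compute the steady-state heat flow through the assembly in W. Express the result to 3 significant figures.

437 W

R_total = 0.12 + 0.119 + 6.8 + 0.558 + 0.034 = 7.631 m²·K/W
Q = A·ΔT/R = 78.1 × 42.7 / 7.631 = 437 W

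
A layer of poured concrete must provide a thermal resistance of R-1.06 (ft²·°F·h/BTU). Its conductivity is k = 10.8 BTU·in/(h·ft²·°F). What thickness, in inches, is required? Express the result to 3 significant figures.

L = R × k = 1.06 × 10.8 = 11.45 in

11.4 in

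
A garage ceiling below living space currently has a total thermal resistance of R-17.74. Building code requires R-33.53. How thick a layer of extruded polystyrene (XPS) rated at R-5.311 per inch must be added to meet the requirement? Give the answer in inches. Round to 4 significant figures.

2.973 in

ΔR = 33.53 − 17.74 = 15.79 ft²·°F·h/BTU
L = ΔR / (R/in) = 15.79/5.311 = 2.9731 in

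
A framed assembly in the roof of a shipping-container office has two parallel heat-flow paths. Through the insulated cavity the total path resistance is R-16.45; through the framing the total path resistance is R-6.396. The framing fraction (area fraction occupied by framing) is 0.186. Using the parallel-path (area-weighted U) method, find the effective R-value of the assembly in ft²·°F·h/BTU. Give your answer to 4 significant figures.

U_eff = 0.814/16.45 + 0.186/6.396 = 0.049483 + 0.029081 = 0.078564
R_eff = 1/U_eff = 12.728 ft²·°F·h/BTU

12.73 ft²·°F·h/BTU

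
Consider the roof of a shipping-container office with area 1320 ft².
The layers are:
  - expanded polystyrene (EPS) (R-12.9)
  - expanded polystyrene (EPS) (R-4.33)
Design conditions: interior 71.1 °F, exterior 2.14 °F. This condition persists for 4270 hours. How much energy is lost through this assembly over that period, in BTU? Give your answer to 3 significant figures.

R_total = 12.9 + 4.33 = 17.23 ft²·°F·h/BTU
Q = 1320 × (71.1 − 2.14) / 17.23 = 5283 BTU/h
E = 5283 × 4270 = 22560000 BTU

22600000 BTU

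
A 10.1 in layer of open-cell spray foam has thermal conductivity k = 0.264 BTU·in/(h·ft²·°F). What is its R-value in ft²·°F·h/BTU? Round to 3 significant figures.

R = L/k = 10.1/0.264 = 38.26 ft²·°F·h/BTU

38.3 ft²·°F·h/BTU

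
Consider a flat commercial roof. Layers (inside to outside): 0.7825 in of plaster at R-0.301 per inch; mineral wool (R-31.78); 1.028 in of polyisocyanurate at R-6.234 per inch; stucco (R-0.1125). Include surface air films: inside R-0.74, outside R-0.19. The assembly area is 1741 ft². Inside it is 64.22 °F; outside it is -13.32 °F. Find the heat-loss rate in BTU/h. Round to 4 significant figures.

3421 BTU/h

0.7825 × 0.301 = 0.23553
1.028 × 6.234 = 6.4086
R_total = 0.74 + 0.23553 + 31.78 + 6.4086 + 0.1125 + 0.19 = 39.467 ft²·°F·h/BTU
Q = A·ΔT/R = 1741 × (64.22 − (-13.32)) / 39.467 = 3420.5 BTU/h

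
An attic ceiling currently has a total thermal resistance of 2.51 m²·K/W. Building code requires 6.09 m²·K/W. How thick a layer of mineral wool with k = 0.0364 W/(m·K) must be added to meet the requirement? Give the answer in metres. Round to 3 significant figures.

0.130 m

ΔR = 6.09 − 2.51 = 3.58 m²·K/W
L = ΔR × k = 3.58 × 0.0364 = 0.1303 m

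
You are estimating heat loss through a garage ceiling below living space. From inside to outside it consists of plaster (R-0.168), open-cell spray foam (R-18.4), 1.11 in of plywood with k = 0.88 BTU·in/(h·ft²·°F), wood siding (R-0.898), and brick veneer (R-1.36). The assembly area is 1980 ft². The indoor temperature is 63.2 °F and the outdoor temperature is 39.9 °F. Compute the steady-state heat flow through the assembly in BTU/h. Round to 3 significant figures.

2090 BTU/h

1.11/0.88 = 1.261
R_total = 0.168 + 18.4 + 1.261 + 0.898 + 1.36 = 22.09 ft²·°F·h/BTU
Q = A·ΔT/R = 1980 × (63.2 − 39.9) / 22.09 = 2089 BTU/h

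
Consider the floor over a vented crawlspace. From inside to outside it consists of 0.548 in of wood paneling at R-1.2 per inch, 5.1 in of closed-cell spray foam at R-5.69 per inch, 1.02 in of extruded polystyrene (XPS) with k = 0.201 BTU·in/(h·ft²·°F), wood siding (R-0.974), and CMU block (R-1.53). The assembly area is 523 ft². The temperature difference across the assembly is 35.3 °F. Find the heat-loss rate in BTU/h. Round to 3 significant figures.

496 BTU/h

0.548 × 1.2 = 0.6576
5.1 × 5.69 = 29.02
1.02/0.201 = 5.075
R_total = 0.6576 + 29.02 + 5.075 + 0.974 + 1.53 = 37.26 ft²·°F·h/BTU
Q = A·ΔT/R = 523 × 35.3 / 37.26 = 495.6 BTU/h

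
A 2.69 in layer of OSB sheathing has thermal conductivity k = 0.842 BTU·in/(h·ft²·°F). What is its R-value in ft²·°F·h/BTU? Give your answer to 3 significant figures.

R = L/k = 2.69/0.842 = 3.195 ft²·°F·h/BTU

3.19 ft²·°F·h/BTU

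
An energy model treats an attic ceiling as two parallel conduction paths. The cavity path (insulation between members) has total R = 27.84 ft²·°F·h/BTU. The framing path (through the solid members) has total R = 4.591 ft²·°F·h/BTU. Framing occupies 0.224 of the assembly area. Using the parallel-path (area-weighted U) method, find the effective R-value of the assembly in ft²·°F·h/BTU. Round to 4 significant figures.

U_eff = 0.776/27.84 + 0.224/4.591 = 0.027874 + 0.048791 = 0.076665
R_eff = 1/U_eff = 13.044 ft²·°F·h/BTU

13.04 ft²·°F·h/BTU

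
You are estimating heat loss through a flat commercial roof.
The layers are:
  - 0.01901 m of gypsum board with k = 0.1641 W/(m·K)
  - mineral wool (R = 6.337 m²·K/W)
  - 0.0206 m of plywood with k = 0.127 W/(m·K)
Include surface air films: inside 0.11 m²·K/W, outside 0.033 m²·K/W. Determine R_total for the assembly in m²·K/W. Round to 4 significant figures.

6.758 m²·K/W

0.01901/0.1641 = 0.11584
0.0206/0.127 = 0.1622
R_total = 0.11 + 0.11584 + 6.337 + 0.1622 + 0.033 = 6.758 m²·K/W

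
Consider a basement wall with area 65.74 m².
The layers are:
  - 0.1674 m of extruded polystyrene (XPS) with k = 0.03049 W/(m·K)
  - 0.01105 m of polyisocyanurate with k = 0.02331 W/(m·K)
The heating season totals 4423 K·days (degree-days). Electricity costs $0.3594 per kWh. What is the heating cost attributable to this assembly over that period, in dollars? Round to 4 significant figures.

420.5 dollars

0.1674/0.03049 = 5.4903
0.01105/0.02331 = 0.47405
R_total = 5.4903 + 0.47405 = 5.9644 m²·K/W
E = A × HDD × 24 / R / 1000 = 65.74 × 4423 × 24 / 5.9644 / 1000 = 1170 kWh
Cost = 1170 × 0.3594 = $420.51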